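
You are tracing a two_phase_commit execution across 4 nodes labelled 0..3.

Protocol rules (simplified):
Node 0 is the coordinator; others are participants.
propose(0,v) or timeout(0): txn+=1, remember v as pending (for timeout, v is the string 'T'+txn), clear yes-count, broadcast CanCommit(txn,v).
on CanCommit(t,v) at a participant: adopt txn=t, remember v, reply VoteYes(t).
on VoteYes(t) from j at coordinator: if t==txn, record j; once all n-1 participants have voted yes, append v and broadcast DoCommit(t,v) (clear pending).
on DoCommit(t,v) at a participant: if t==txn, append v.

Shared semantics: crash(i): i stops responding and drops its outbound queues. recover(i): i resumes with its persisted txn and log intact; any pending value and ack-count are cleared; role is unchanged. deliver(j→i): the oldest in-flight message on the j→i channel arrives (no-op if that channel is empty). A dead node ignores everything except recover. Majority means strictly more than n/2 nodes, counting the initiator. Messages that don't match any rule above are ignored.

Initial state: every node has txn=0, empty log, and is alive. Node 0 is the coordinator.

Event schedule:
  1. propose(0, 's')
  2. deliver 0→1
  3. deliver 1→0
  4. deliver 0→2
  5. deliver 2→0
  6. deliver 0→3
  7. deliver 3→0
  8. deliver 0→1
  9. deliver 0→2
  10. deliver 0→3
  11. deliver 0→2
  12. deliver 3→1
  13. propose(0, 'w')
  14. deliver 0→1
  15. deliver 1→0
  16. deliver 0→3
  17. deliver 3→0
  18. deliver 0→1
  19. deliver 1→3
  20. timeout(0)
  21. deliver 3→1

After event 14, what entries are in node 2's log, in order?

s

1. propose(0,'s'):  <0:coor t1 ->
2. deliver 0→1:  <1:part t1 ->
3. deliver 1→0:  nop
4. deliver 0→2:  <2:part t1 ->
5. deliver 2→0:  nop
6. deliver 0→3:  <3:part t1 ->
7. deliver 3→0:  <0:coor t1 s>
8. deliver 0→1:  <1:part t1 s>
9. deliver 0→2:  <2:part t1 s>
10. deliver 0→3:  <3:part t1 s>
11. deliver 0→2:  nop
12. deliver 3→1:  nop
13. propose(0,'w'):  <0:coor t2 s>
14. deliver 0→1:  <1:part t2 s>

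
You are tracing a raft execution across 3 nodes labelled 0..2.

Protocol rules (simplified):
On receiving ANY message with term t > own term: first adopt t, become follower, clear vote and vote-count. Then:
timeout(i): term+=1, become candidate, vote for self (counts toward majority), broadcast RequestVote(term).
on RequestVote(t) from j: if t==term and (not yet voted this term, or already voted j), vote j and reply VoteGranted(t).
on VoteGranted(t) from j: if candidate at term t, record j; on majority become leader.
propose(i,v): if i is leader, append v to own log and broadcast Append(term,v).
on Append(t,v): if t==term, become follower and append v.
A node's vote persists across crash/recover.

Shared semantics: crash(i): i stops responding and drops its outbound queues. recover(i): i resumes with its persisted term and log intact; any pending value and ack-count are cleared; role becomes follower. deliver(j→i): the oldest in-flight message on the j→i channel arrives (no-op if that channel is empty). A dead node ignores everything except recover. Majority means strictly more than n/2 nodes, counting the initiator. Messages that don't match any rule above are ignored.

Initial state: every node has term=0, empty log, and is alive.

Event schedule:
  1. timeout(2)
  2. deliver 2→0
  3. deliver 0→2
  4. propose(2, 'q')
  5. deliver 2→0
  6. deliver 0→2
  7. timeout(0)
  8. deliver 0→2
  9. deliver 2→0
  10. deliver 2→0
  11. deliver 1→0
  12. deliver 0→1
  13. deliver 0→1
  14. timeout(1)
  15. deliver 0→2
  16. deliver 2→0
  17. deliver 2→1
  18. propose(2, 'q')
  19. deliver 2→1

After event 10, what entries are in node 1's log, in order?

empty

[1] timeout(2) → N2(cand t1 [-])
[2] deliver 2→0 → N0(foll t1 [-])
[3] deliver 0→2 → N2(lead t1 [-])
[4] propose(2,'q') → N2(lead t1 [q])
[5] deliver 2→0 → N0(foll t1 [q])
[6] deliver 0→2 → ∅
[7] timeout(0) → N0(cand t2 [q])
[8] deliver 0→2 → N2(foll t2 [q])
[9] deliver 2→0 → N0(lead t2 [q])
[10] deliver 2→0 → ∅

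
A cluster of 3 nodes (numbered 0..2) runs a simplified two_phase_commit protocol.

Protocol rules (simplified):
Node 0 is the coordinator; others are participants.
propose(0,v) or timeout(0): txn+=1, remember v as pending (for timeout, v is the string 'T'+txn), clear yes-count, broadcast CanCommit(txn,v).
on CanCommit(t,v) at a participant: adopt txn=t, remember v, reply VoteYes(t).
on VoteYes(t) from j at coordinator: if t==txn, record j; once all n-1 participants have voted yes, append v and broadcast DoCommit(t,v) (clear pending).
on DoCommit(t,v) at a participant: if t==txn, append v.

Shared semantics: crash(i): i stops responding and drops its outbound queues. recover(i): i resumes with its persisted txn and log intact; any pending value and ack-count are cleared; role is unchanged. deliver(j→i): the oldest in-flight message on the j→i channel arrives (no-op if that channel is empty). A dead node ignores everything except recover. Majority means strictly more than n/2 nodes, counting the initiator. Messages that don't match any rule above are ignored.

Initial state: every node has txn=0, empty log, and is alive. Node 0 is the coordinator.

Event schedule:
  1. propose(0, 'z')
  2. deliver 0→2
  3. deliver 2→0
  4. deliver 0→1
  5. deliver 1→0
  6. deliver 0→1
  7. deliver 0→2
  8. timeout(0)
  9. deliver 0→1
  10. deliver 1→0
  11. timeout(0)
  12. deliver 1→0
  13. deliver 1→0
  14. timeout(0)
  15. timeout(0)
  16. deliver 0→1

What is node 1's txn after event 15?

2

step 1 propose(0,'z'): 0={coor,t=1,log=-}
step 2 deliver 0→2: 2={part,t=1,log=-}
step 3 deliver 2→0: —
step 4 deliver 0→1: 1={part,t=1,log=-}
step 5 deliver 1→0: 0={coor,t=1,log=z}
step 6 deliver 0→1: 1={part,t=1,log=z}
step 7 deliver 0→2: 2={part,t=1,log=z}
step 8 timeout(0): 0={coor,t=2,log=z}
step 9 deliver 0→1: 1={part,t=2,log=z}
step 10 deliver 1→0: —
step 11 timeout(0): 0={coor,t=3,log=z}
step 12 deliver 1→0: —
step 13 deliver 1→0: —
step 14 timeout(0): 0={coor,t=4,log=z}
step 15 timeout(0): 0={coor,t=5,log=z}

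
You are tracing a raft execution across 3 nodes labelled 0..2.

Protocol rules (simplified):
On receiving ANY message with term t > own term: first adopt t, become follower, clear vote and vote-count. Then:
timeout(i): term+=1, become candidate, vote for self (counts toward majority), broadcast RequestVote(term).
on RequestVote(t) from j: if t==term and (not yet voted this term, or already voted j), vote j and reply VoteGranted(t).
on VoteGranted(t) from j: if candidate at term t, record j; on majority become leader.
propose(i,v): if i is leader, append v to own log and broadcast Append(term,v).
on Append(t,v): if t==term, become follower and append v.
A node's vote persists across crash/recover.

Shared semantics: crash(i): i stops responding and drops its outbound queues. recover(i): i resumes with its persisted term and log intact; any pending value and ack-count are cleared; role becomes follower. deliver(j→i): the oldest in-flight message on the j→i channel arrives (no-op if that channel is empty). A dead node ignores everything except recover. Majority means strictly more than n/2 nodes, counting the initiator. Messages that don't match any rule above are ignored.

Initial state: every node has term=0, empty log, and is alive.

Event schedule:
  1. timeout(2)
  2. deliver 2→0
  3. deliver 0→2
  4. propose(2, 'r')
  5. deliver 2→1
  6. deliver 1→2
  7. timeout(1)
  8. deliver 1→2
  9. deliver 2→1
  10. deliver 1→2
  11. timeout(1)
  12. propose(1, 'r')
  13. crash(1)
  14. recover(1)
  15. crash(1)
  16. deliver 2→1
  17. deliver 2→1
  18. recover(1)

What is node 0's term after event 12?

1. timeout(2):  <2:cand t1 ->
2. deliver 2→0:  <0:foll t1 ->
3. deliver 0→2:  <2:lead t1 ->
4. propose(2,'r'):  <2:lead t1 r>
5. deliver 2→1:  <1:foll t1 ->
6. deliver 1→2:  nop
7. timeout(1):  <1:cand t2 ->
8. deliver 1→2:  <2:foll t2 r>
9. deliver 2→1:  nop
10. deliver 1→2:  nop
11. timeout(1):  <1:cand t3 ->
12. propose(1,'r'):  nop

1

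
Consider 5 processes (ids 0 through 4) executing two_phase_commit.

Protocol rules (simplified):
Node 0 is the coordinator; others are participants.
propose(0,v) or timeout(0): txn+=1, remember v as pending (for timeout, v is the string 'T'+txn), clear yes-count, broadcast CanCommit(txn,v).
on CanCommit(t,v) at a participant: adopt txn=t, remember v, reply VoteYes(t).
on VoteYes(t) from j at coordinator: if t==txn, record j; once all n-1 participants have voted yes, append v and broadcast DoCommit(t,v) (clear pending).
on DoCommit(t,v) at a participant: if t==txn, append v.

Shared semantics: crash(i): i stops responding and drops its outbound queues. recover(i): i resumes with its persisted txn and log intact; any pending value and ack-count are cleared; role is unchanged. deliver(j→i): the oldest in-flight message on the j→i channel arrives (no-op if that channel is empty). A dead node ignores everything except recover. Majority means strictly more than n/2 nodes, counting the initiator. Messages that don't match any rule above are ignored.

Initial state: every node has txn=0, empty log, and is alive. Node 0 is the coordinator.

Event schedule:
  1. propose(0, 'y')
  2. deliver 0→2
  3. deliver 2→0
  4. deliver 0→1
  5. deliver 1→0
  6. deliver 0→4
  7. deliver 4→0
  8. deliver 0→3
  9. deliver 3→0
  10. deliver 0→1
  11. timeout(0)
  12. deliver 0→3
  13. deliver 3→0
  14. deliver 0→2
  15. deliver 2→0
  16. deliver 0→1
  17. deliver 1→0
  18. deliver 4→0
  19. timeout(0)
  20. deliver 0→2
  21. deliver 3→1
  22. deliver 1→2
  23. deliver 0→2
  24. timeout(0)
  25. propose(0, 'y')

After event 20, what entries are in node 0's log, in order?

y

step 1 propose(0,'y'): 0={coor,t=1,log=-}
step 2 deliver 0→2: 2={part,t=1,log=-}
step 3 deliver 2→0: —
step 4 deliver 0→1: 1={part,t=1,log=-}
step 5 deliver 1→0: —
step 6 deliver 0→4: 4={part,t=1,log=-}
step 7 deliver 4→0: —
step 8 deliver 0→3: 3={part,t=1,log=-}
step 9 deliver 3→0: 0={coor,t=1,log=y}
step 10 deliver 0→1: 1={part,t=1,log=y}
step 11 timeout(0): 0={coor,t=2,log=y}
step 12 deliver 0→3: 3={part,t=1,log=y}
step 13 deliver 3→0: —
step 14 deliver 0→2: 2={part,t=1,log=y}
step 15 deliver 2→0: —
step 16 deliver 0→1: 1={part,t=2,log=y}
step 17 deliver 1→0: —
step 18 deliver 4→0: —
step 19 timeout(0): 0={coor,t=3,log=y}
step 20 deliver 0→2: 2={part,t=2,log=y}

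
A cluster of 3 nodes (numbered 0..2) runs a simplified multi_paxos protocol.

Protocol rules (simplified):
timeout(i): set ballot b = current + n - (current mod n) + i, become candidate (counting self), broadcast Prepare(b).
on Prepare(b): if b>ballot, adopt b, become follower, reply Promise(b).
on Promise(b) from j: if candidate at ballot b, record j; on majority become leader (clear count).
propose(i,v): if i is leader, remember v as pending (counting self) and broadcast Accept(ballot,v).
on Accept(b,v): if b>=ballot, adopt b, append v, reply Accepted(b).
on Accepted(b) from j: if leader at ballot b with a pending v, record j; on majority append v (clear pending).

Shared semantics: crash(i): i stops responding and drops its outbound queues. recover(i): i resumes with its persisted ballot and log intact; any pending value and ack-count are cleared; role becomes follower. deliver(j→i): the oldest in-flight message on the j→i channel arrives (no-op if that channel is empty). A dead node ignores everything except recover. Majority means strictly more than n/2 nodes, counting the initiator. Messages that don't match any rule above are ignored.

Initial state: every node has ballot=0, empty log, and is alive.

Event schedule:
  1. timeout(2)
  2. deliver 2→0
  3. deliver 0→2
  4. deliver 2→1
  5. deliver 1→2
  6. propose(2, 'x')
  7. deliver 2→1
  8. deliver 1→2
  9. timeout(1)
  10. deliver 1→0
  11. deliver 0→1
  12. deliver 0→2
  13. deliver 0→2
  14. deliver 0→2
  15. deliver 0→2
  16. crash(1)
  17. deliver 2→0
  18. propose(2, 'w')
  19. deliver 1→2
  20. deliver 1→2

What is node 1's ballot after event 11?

1. timeout(2):  <2:cand b5 ->
2. deliver 2→0:  <0:foll b5 ->
3. deliver 0→2:  <2:lead b5 ->
4. deliver 2→1:  <1:foll b5 ->
5. deliver 1→2:  nop
6. propose(2,'x'):  nop
7. deliver 2→1:  <1:foll b5 x>
8. deliver 1→2:  <2:lead b5 x>
9. timeout(1):  <1:cand b7 x>
10. deliver 1→0:  <0:foll b7 ->
11. deliver 0→1:  <1:lead b7 x>

7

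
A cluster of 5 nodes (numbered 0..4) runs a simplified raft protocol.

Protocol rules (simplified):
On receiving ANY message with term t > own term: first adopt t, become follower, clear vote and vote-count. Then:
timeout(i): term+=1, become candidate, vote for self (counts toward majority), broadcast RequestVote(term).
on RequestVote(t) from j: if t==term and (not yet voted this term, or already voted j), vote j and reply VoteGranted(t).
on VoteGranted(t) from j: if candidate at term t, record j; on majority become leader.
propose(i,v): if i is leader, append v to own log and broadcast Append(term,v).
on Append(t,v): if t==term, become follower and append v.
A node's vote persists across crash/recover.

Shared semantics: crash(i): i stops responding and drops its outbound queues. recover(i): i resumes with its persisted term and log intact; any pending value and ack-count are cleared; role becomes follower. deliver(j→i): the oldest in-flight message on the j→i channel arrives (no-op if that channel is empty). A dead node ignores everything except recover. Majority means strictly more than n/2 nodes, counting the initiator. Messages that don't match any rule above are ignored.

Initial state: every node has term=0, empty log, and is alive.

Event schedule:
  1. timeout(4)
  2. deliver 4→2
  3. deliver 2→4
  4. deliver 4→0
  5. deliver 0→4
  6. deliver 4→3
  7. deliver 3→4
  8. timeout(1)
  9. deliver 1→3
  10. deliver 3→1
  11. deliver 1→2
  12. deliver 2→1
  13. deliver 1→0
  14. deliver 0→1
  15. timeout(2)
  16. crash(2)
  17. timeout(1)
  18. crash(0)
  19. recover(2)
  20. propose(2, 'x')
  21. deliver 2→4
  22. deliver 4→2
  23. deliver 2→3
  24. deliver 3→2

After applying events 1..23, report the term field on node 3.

1

e1 timeout(4): 4[cand,t=1,-]
e2 deliver 4→2: 2[foll,t=1,-]
e3 deliver 2→4: ·
e4 deliver 4→0: 0[foll,t=1,-]
e5 deliver 0→4: 4[lead,t=1,-]
e6 deliver 4→3: 3[foll,t=1,-]
e7 deliver 3→4: ·
e8 timeout(1): 1[cand,t=1,-]
e9 deliver 1→3: ·
e10 deliver 3→1: ·
e11 deliver 1→2: ·
e12 deliver 2→1: ·
e13 deliver 1→0: ·
e14 deliver 0→1: ·
e15 timeout(2): 2[cand,t=2,-]
e16 crash(2): 2[✗cand,t=2,-]
e17 timeout(1): 1[cand,t=2,-]
e18 crash(0): 0[✗foll,t=1,-]
e19 recover(2): 2[foll,t=2,-]
e20 propose(2,'x'): ·
e21 deliver 2→4: ·
e22 deliver 4→2: ·
e23 deliver 2→3: ·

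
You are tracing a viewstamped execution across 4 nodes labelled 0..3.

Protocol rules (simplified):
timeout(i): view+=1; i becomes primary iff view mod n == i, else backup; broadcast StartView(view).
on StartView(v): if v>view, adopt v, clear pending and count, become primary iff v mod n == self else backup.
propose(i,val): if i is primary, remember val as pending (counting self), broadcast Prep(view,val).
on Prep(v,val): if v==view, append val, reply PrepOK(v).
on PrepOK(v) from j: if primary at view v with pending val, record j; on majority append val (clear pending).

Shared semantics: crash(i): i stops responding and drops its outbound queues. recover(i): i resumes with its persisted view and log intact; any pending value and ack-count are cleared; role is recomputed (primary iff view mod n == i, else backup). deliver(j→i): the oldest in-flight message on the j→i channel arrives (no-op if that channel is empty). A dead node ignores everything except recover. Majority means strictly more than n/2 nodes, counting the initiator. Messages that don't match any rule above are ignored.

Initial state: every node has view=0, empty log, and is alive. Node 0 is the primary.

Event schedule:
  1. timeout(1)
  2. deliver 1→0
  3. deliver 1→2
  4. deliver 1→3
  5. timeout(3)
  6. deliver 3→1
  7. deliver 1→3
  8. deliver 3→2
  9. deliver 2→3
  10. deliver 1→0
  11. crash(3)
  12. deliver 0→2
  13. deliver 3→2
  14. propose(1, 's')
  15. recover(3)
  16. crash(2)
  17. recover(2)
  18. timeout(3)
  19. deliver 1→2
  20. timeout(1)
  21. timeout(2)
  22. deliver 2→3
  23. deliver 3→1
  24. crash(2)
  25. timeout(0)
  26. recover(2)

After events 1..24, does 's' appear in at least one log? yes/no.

[1] timeout(1) → N1(prim v1 [-])
[2] deliver 1→0 → N0(back v1 [-])
[3] deliver 1→2 → N2(back v1 [-])
[4] deliver 1→3 → N3(back v1 [-])
[5] timeout(3) → N3(back v2 [-])
[6] deliver 3→1 → N1(back v2 [-])
[7] deliver 1→3 → ∅
[8] deliver 3→2 → N2(prim v2 [-])
[9] deliver 2→3 → ∅
[10] deliver 1→0 → ∅
[11] crash(3) → N3(✗back v2 [-])
[12] deliver 0→2 → ∅
[13] deliver 3→2 → ∅
[14] propose(1,'s') → ∅
[15] recover(3) → N3(back v2 [-])
[16] crash(2) → N2(✗prim v2 [-])
[17] recover(2) → N2(prim v2 [-])
[18] timeout(3) → N3(prim v3 [-])
[19] deliver 1→2 → ∅
[20] timeout(1) → N1(back v3 [-])
[21] timeout(2) → N2(back v3 [-])
[22] deliver 2→3 → ∅
[23] deliver 3→1 → ∅
[24] crash(2) → N2(✗back v3 [-])

no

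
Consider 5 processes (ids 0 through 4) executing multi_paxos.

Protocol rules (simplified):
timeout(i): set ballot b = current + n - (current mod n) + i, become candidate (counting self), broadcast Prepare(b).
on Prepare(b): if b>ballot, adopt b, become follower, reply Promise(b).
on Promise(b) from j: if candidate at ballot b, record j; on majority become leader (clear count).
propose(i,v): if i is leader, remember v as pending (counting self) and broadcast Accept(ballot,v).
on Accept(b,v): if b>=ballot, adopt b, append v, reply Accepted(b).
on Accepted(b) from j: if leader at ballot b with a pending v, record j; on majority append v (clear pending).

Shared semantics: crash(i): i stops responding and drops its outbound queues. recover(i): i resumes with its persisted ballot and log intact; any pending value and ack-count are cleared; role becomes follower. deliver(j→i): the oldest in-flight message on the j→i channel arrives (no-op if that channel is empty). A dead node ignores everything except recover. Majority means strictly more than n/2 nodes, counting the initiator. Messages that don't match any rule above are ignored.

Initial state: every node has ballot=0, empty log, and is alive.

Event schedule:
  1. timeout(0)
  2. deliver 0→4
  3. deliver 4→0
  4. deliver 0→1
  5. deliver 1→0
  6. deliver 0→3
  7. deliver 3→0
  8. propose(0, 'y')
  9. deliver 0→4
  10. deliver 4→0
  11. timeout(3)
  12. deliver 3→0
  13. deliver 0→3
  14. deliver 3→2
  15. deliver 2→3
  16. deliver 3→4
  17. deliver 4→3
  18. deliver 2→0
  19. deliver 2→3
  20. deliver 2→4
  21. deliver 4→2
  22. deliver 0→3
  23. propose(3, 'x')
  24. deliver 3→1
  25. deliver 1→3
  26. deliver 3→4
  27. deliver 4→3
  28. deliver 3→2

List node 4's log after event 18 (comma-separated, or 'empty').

e1 timeout(0): 0[cand,b=5,-]
e2 deliver 0→4: 4[foll,b=5,-]
e3 deliver 4→0: ·
e4 deliver 0→1: 1[foll,b=5,-]
e5 deliver 1→0: 0[lead,b=5,-]
e6 deliver 0→3: 3[foll,b=5,-]
e7 deliver 3→0: ·
e8 propose(0,'y'): ·
e9 deliver 0→4: 4[foll,b=5,y]
e10 deliver 4→0: ·
e11 timeout(3): 3[cand,b=13,-]
e12 deliver 3→0: 0[foll,b=13,-]
e13 deliver 0→3: ·
e14 deliver 3→2: 2[foll,b=13,-]
e15 deliver 2→3: ·
e16 deliver 3→4: 4[foll,b=13,y]
e17 deliver 4→3: 3[lead,b=13,-]
e18 deliver 2→0: ·

y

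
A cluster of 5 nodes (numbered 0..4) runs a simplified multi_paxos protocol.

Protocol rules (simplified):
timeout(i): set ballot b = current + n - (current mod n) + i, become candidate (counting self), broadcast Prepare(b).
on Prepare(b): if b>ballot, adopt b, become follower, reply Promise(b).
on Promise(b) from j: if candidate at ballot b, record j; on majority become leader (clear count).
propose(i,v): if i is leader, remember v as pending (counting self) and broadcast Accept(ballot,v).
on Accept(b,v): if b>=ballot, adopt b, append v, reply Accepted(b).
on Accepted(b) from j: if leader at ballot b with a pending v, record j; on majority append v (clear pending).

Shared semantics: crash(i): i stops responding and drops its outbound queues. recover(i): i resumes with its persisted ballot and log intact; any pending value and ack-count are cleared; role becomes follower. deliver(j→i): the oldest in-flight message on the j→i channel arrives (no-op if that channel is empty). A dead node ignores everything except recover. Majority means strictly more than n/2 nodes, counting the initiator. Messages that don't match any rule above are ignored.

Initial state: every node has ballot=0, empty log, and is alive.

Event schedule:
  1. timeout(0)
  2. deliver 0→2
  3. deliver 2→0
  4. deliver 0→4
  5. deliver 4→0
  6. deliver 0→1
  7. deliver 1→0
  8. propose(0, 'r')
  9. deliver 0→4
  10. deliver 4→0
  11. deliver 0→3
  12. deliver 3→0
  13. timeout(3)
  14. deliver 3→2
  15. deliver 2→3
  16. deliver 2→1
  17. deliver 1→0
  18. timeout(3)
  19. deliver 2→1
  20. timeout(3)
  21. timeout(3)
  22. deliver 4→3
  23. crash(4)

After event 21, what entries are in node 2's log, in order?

after 1 — timeout(0): n0:cand/b5/[-]
after 2 — deliver 0→2: n2:foll/b5/[-]
after 3 — deliver 2→0: ·
after 4 — deliver 0→4: n4:foll/b5/[-]
after 5 — deliver 4→0: n0:lead/b5/[-]
after 6 — deliver 0→1: n1:foll/b5/[-]
after 7 — deliver 1→0: ·
after 8 — propose(0,'r'): ·
after 9 — deliver 0→4: n4:foll/b5/[r]
after 10 — deliver 4→0: ·
after 11 — deliver 0→3: n3:foll/b5/[-]
after 12 — deliver 3→0: ·
after 13 — timeout(3): n3:cand/b13/[-]
after 14 — deliver 3→2: n2:foll/b13/[-]
after 15 — deliver 2→3: ·
after 16 — deliver 2→1: ·
after 17 — deliver 1→0: ·
after 18 — timeout(3): n3:cand/b18/[-]
after 19 — deliver 2→1: ·
after 20 — timeout(3): n3:cand/b23/[-]
after 21 — timeout(3): n3:cand/b28/[-]

empty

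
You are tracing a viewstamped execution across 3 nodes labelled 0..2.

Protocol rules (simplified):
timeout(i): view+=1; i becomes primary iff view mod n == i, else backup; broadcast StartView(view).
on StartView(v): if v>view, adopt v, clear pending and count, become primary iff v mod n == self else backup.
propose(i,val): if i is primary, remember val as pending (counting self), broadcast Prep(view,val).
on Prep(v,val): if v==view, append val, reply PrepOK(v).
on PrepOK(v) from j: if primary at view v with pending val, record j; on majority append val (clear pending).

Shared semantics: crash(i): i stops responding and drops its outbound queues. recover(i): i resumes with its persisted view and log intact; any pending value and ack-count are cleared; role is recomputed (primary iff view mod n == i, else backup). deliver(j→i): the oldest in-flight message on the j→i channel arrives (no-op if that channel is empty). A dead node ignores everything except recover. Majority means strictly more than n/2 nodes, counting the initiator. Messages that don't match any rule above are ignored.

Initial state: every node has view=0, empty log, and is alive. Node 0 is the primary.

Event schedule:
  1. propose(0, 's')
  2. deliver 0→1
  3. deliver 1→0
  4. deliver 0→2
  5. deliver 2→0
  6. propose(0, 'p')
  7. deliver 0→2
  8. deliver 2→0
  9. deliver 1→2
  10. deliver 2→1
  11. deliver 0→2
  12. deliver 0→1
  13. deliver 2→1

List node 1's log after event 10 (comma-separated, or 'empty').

after 1 — propose(0,'s'): ·
after 2 — deliver 0→1: n1:back/v0/[s]
after 3 — deliver 1→0: n0:prim/v0/[s]
after 4 — deliver 0→2: n2:back/v0/[s]
after 5 — deliver 2→0: ·
after 6 — propose(0,'p'): ·
after 7 — deliver 0→2: n2:back/v0/[s,p]
after 8 — deliver 2→0: n0:prim/v0/[s,p]
after 9 — deliver 1→2: ·
after 10 — deliver 2→1: ·

s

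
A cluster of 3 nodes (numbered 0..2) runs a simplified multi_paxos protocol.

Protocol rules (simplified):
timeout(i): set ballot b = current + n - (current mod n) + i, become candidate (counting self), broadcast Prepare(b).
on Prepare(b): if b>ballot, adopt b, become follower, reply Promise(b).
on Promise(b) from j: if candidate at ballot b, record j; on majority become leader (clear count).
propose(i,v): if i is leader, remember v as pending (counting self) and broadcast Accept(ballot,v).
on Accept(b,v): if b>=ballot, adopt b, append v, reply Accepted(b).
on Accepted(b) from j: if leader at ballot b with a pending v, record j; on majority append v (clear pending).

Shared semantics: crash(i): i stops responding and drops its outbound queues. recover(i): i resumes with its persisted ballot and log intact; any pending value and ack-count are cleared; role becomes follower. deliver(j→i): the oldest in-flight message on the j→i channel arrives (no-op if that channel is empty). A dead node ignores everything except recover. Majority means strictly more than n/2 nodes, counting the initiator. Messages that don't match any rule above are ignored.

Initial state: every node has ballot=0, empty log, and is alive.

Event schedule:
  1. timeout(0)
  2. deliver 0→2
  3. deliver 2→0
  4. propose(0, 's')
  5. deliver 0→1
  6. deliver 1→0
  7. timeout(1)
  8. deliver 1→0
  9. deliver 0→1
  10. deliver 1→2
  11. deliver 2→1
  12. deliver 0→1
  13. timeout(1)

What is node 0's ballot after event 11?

7

1. timeout(0):  <0:cand b3 ->
2. deliver 0→2:  <2:foll b3 ->
3. deliver 2→0:  <0:lead b3 ->
4. propose(0,'s'):  nop
5. deliver 0→1:  <1:foll b3 ->
6. deliver 1→0:  nop
7. timeout(1):  <1:cand b7 ->
8. deliver 1→0:  <0:foll b7 ->
9. deliver 0→1:  nop
10. deliver 1→2:  <2:foll b7 ->
11. deliver 2→1:  <1:lead b7 ->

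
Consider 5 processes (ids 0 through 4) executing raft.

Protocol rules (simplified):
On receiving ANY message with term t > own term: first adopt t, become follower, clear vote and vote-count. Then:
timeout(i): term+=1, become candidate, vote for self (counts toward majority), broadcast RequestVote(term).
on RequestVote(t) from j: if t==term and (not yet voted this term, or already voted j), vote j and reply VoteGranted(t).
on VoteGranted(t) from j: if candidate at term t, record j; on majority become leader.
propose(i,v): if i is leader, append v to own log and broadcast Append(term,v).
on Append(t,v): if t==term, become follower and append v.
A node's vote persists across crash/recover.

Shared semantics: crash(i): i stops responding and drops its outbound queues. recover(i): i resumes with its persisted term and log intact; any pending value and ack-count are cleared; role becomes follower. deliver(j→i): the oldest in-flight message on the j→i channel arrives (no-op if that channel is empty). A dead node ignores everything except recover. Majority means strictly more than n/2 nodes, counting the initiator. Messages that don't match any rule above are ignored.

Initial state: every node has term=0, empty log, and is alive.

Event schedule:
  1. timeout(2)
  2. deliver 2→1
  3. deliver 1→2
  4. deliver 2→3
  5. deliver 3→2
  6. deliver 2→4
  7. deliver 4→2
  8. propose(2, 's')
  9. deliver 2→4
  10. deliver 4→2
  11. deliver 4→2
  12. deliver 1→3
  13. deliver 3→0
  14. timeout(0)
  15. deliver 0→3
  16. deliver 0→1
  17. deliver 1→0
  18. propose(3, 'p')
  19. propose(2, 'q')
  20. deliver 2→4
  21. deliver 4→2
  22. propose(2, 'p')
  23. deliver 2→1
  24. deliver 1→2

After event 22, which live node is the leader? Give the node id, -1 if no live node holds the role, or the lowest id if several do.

step 1 timeout(2): 2={cand,t=1,log=-}
step 2 deliver 2→1: 1={foll,t=1,log=-}
step 3 deliver 1→2: —
step 4 deliver 2→3: 3={foll,t=1,log=-}
step 5 deliver 3→2: 2={lead,t=1,log=-}
step 6 deliver 2→4: 4={foll,t=1,log=-}
step 7 deliver 4→2: —
step 8 propose(2,'s'): 2={lead,t=1,log=s}
step 9 deliver 2→4: 4={foll,t=1,log=s}
step 10 deliver 4→2: —
step 11 deliver 4→2: —
step 12 deliver 1→3: —
step 13 deliver 3→0: —
step 14 timeout(0): 0={cand,t=1,log=-}
step 15 deliver 0→3: —
step 16 deliver 0→1: —
step 17 deliver 1→0: —
step 18 propose(3,'p'): —
step 19 propose(2,'q'): 2={lead,t=1,log=s,q}
step 20 deliver 2→4: 4={foll,t=1,log=s,q}
step 21 deliver 4→2: —
step 22 propose(2,'p'): 2={lead,t=1,log=s,q,p}

2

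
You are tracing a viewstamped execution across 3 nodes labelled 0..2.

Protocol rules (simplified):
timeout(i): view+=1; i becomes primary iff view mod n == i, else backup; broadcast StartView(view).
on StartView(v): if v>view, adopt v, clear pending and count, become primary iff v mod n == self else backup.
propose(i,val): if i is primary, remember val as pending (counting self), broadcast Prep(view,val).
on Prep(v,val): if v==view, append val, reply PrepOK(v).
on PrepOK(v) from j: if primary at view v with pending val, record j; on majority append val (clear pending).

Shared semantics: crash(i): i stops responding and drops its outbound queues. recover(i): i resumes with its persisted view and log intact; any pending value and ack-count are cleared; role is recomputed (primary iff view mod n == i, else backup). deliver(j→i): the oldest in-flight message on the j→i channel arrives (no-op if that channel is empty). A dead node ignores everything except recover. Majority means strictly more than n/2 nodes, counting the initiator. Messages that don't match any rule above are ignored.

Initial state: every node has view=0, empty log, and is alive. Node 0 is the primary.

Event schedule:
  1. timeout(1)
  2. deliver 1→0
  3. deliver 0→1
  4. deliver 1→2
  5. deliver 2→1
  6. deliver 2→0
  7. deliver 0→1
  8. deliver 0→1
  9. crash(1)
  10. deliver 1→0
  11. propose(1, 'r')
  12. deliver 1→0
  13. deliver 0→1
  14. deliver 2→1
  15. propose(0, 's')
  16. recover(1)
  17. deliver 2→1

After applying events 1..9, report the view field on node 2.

1

after 1 — timeout(1): n1:prim/v1/[-]
after 2 — deliver 1→0: n0:back/v1/[-]
after 3 — deliver 0→1: ·
after 4 — deliver 1→2: n2:back/v1/[-]
after 5 — deliver 2→1: ·
after 6 — deliver 2→0: ·
after 7 — deliver 0→1: ·
after 8 — deliver 0→1: ·
after 9 — crash(1): n1:✗prim/v1/[-]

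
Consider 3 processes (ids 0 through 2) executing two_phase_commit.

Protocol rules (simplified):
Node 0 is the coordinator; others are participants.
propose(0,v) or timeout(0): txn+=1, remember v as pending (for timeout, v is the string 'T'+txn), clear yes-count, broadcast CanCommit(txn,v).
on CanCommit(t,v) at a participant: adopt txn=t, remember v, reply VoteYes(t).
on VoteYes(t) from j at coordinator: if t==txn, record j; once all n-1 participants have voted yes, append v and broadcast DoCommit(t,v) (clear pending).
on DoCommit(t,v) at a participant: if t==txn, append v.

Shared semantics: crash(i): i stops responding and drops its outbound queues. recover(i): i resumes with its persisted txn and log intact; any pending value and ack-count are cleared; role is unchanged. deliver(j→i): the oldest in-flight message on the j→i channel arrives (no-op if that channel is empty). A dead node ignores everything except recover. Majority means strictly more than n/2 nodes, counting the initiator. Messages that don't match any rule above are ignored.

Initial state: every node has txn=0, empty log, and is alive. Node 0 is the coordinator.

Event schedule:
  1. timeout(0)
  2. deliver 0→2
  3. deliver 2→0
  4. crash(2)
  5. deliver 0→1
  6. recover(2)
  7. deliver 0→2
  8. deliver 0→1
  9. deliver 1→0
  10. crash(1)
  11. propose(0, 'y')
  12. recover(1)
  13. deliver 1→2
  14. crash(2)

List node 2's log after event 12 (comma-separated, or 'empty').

1. timeout(0):  <0:coor t1 ->
2. deliver 0→2:  <2:part t1 ->
3. deliver 2→0:  nop
4. crash(2):  <2:✗part t1 ->
5. deliver 0→1:  <1:part t1 ->
6. recover(2):  <2:part t1 ->
7. deliver 0→2:  nop
8. deliver 0→1:  nop
9. deliver 1→0:  <0:coor t1 T1>
10. crash(1):  <1:✗part t1 ->
11. propose(0,'y'):  <0:coor t2 T1>
12. recover(1):  <1:part t1 ->

empty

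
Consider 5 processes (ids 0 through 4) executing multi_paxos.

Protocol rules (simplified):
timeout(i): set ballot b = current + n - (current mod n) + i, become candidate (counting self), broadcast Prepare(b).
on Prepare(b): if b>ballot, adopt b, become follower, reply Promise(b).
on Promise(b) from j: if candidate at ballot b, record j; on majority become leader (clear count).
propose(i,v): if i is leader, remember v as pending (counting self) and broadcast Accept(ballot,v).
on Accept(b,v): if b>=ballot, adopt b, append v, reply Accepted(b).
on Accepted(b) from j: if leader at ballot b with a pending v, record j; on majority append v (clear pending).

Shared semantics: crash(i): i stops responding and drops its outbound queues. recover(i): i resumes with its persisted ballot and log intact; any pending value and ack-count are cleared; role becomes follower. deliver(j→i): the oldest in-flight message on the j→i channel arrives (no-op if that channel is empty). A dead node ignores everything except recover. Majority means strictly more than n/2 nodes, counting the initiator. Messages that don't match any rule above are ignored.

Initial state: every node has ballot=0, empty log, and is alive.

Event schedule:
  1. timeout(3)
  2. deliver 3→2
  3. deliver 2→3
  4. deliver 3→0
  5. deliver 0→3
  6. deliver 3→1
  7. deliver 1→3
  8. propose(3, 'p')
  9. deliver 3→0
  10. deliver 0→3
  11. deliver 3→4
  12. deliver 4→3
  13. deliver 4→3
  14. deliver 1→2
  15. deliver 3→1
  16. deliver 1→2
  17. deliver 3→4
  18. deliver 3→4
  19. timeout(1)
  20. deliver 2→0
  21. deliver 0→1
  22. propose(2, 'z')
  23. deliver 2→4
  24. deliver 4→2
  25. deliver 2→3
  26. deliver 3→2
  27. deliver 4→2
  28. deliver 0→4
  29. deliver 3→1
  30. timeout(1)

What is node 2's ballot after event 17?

8

1. timeout(3):  <3:cand b8 ->
2. deliver 3→2:  <2:foll b8 ->
3. deliver 2→3:  nop
4. deliver 3→0:  <0:foll b8 ->
5. deliver 0→3:  <3:lead b8 ->
6. deliver 3→1:  <1:foll b8 ->
7. deliver 1→3:  nop
8. propose(3,'p'):  nop
9. deliver 3→0:  <0:foll b8 p>
10. deliver 0→3:  nop
11. deliver 3→4:  <4:foll b8 ->
12. deliver 4→3:  nop
13. deliver 4→3:  nop
14. deliver 1→2:  nop
15. deliver 3→1:  <1:foll b8 p>
16. deliver 1→2:  nop
17. deliver 3→4:  <4:foll b8 p>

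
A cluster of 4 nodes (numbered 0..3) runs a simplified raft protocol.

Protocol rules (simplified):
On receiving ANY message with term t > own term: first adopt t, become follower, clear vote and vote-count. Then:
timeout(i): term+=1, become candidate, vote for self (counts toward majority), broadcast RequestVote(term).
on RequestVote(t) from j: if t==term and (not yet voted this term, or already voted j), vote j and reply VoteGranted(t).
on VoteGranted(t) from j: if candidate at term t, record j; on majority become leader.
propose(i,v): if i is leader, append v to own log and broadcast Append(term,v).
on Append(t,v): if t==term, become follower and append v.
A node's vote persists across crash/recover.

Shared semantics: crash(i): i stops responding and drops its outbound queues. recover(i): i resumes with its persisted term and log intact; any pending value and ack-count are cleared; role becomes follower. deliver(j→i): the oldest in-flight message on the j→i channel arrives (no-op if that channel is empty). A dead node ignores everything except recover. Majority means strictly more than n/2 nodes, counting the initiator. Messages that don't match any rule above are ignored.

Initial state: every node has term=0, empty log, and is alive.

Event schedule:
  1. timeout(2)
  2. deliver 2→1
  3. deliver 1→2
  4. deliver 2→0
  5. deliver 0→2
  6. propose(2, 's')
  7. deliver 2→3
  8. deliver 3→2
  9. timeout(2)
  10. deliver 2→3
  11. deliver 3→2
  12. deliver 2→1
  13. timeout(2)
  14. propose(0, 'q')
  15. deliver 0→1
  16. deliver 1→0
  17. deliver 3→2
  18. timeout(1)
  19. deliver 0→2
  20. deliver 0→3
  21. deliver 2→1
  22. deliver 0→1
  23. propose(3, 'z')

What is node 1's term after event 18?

2

after 1 — timeout(2): n2:cand/t1/[-]
after 2 — deliver 2→1: n1:foll/t1/[-]
after 3 — deliver 1→2: ·
after 4 — deliver 2→0: n0:foll/t1/[-]
after 5 — deliver 0→2: n2:lead/t1/[-]
after 6 — propose(2,'s'): n2:lead/t1/[s]
after 7 — deliver 2→3: n3:foll/t1/[-]
after 8 — deliver 3→2: ·
after 9 — timeout(2): n2:cand/t2/[s]
after 10 — deliver 2→3: n3:foll/t1/[s]
after 11 — deliver 3→2: ·
after 12 — deliver 2→1: n1:foll/t1/[s]
after 13 — timeout(2): n2:cand/t3/[s]
after 14 — propose(0,'q'): ·
after 15 — deliver 0→1: ·
after 16 — deliver 1→0: ·
after 17 — deliver 3→2: ·
after 18 — timeout(1): n1:cand/t2/[s]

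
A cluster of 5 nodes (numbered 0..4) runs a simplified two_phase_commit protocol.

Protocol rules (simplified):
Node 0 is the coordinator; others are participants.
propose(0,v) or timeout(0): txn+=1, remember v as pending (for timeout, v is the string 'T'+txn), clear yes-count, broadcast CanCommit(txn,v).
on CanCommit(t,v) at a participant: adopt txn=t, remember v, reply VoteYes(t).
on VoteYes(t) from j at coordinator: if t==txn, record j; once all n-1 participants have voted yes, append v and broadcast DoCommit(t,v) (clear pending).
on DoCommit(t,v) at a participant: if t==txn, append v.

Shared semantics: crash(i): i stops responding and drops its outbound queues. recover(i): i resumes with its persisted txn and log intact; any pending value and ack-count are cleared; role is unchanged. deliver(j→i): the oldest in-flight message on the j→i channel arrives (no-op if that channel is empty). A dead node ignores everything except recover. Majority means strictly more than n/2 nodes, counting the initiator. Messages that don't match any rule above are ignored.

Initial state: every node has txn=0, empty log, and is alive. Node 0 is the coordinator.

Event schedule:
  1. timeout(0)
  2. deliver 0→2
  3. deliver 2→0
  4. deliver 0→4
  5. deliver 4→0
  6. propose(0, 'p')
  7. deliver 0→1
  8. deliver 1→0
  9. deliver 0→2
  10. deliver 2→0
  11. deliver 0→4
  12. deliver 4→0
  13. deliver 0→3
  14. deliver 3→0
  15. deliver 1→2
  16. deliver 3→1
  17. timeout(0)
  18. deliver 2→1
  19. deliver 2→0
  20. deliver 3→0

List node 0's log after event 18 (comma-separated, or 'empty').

step 1 timeout(0): 0={coor,t=1,log=-}
step 2 deliver 0→2: 2={part,t=1,log=-}
step 3 deliver 2→0: —
step 4 deliver 0→4: 4={part,t=1,log=-}
step 5 deliver 4→0: —
step 6 propose(0,'p'): 0={coor,t=2,log=-}
step 7 deliver 0→1: 1={part,t=1,log=-}
step 8 deliver 1→0: —
step 9 deliver 0→2: 2={part,t=2,log=-}
step 10 deliver 2→0: —
step 11 deliver 0→4: 4={part,t=2,log=-}
step 12 deliver 4→0: —
step 13 deliver 0→3: 3={part,t=1,log=-}
step 14 deliver 3→0: —
step 15 deliver 1→2: —
step 16 deliver 3→1: —
step 17 timeout(0): 0={coor,t=3,log=-}
step 18 deliver 2→1: —

empty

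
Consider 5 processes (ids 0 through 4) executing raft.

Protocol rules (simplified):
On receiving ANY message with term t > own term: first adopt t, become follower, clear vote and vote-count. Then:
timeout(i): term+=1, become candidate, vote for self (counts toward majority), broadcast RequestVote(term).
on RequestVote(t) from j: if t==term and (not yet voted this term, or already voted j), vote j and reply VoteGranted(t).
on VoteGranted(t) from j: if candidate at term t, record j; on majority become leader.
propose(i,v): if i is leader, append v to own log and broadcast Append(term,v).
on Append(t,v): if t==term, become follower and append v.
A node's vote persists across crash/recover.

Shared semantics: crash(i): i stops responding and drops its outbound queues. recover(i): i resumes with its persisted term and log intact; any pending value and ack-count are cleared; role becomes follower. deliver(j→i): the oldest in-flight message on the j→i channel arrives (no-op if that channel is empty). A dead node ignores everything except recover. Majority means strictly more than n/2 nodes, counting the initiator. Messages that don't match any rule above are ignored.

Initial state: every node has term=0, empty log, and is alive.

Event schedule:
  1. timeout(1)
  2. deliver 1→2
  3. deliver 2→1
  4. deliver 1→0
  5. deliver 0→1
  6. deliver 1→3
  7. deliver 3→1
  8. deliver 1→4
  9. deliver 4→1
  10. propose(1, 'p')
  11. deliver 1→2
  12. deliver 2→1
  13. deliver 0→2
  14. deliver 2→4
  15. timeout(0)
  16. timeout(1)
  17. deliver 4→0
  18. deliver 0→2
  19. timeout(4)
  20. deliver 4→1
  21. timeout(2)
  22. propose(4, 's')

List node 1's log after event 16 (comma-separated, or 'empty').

after 1 — timeout(1): n1:cand/t1/[-]
after 2 — deliver 1→2: n2:foll/t1/[-]
after 3 — deliver 2→1: ·
after 4 — deliver 1→0: n0:foll/t1/[-]
after 5 — deliver 0→1: n1:lead/t1/[-]
after 6 — deliver 1→3: n3:foll/t1/[-]
after 7 — deliver 3→1: ·
after 8 — deliver 1→4: n4:foll/t1/[-]
after 9 — deliver 4→1: ·
after 10 — propose(1,'p'): n1:lead/t1/[p]
after 11 — deliver 1→2: n2:foll/t1/[p]
after 12 — deliver 2→1: ·
after 13 — deliver 0→2: ·
after 14 — deliver 2→4: ·
after 15 — timeout(0): n0:cand/t2/[-]
after 16 — timeout(1): n1:cand/t2/[p]

p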